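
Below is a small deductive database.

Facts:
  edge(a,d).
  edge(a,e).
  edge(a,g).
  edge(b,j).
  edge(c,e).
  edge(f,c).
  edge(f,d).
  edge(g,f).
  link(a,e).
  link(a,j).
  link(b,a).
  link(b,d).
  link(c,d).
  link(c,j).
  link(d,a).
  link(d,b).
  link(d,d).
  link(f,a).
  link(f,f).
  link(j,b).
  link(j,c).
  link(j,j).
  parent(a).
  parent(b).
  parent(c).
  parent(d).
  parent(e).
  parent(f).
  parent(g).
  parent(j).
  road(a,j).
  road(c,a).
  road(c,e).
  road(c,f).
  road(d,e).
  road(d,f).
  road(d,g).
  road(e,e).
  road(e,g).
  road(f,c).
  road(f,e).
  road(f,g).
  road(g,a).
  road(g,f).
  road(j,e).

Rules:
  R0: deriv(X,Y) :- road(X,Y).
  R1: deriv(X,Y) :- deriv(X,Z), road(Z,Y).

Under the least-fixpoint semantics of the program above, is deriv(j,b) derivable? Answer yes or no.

no

round 1: derive deriv(a,j) via R0 from road(a,j)
round 1: derive deriv(c,a) via R0 from road(c,a)
round 1: derive deriv(c,e) via R0 from road(c,e)
round 1: derive deriv(c,f) via R0 from road(c,f)
round 1: derive deriv(d,e) via R0 from road(d,e)
round 1: derive deriv(d,f) via R0 from road(d,f)
round 1: derive deriv(d,g) via R0 from road(d,g)
round 1: derive deriv(e,e) via R0 from road(e,e)
round 1: derive deriv(e,g) via R0 from road(e,g)
round 1: derive deriv(f,c) via R0 from road(f,c)
round 1: derive deriv(f,e) via R0 from road(f,e)
round 1: derive deriv(f,g) via R0 from road(f,g)
round 1: derive deriv(g,a) via R0 from road(g,a)
round 1: derive deriv(g,f) via R0 from road(g,f)
round 1: derive deriv(j,e) via R0 from road(j,e)
round 2: derive deriv(a,e) via R1 from deriv(a,j), road(j,e)
round 2: derive deriv(c,c) via R1 from deriv(c,f), road(f,c)
round 2: derive deriv(c,g) via R1 from deriv(c,e), road(e,g)
round 2: derive deriv(c,j) via R1 from deriv(c,a), road(a,j)
round 2: derive deriv(d,a) via R1 from deriv(d,g), road(g,a)
round 2: derive deriv(d,c) via R1 from deriv(d,f), road(f,c)
round 2: derive deriv(e,a) via R1 from deriv(e,g), road(g,a)
round 2: derive deriv(e,f) via R1 from deriv(e,g), road(g,f)
round 2: derive deriv(f,a) via R1 from deriv(f,c), road(c,a)
round 2: derive deriv(f,f) via R1 from deriv(f,c), road(c,f)
round 2: derive deriv(g,c) via R1 from deriv(g,f), road(f,c)
round 2: derive deriv(g,e) via R1 from deriv(g,f), road(f,e)
round 2: derive deriv(g,g) via R1 from deriv(g,f), road(f,g)
round 2: derive deriv(g,j) via R1 from deriv(g,a), road(a,j)
round 2: derive deriv(j,g) via R1 from deriv(j,e), road(e,g)
round 3: derive deriv(a,g) via R1 from deriv(a,e), road(e,g)
round 3: derive deriv(d,j) via R1 from deriv(d,a), road(a,j)
round 3: derive deriv(e,c) via R1 from deriv(e,f), road(f,c)
round 3: derive deriv(e,j) via R1 from deriv(e,a), road(a,j)
round 3: derive deriv(f,j) via R1 from deriv(f,a), road(a,j)
round 3: derive deriv(j,a) via R1 from deriv(j,g), road(g,a)
round 3: derive deriv(j,f) via R1 from deriv(j,g), road(g,f)
round 4: derive deriv(a,a) via R1 from deriv(a,g), road(g,a)
round 4: derive deriv(a,f) via R1 from deriv(a,g), road(g,f)
round 4: derive deriv(j,c) via R1 from deriv(j,f), road(f,c)
round 4: derive deriv(j,j) via R1 from deriv(j,a), road(a,j)
round 5: derive deriv(a,c) via R1 from deriv(a,f), road(f,c)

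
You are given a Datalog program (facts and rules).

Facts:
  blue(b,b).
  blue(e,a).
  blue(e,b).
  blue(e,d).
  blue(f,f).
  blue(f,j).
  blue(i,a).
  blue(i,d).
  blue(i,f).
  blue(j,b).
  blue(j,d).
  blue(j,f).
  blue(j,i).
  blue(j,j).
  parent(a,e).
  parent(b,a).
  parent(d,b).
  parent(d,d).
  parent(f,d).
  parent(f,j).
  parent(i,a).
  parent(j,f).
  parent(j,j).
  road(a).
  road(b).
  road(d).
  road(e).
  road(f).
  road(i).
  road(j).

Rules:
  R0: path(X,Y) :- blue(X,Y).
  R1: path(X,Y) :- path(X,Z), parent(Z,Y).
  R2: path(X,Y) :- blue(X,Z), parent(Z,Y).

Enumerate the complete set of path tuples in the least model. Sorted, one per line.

round 1: derive path(b,b) via R0 from blue(b,b)
round 1: derive path(e,a) via R0 from blue(e,a)
round 1: derive path(e,b) via R0 from blue(e,b)
round 1: derive path(e,d) via R0 from blue(e,d)
round 1: derive path(f,f) via R0 from blue(f,f)
round 1: derive path(f,j) via R0 from blue(f,j)
round 1: derive path(i,a) via R0 from blue(i,a)
round 1: derive path(i,d) via R0 from blue(i,d)
round 1: derive path(i,f) via R0 from blue(i,f)
round 1: derive path(j,b) via R0 from blue(j,b)
round 1: derive path(j,d) via R0 from blue(j,d)
round 1: derive path(j,f) via R0 from blue(j,f)
round 1: derive path(j,i) via R0 from blue(j,i)
round 1: derive path(j,j) via R0 from blue(j,j)
round 1: derive path(b,a) via R2 from blue(b,b), parent(b,a)
round 1: derive path(e,e) via R2 from blue(e,a), parent(a,e)
round 1: derive path(f,d) via R2 from blue(f,f), parent(f,d)
round 1: derive path(i,b) via R2 from blue(i,d), parent(d,b)
round 1: derive path(i,e) via R2 from blue(i,a), parent(a,e)
round 1: derive path(i,j) via R2 from blue(i,f), parent(f,j)
round 1: derive path(j,a) via R2 from blue(j,b), parent(b,a)
round 2: derive path(b,e) via R1 from path(b,a), parent(a,e)
round 2: derive path(f,b) via R1 from path(f,d), parent(d,b)
round 2: derive path(j,e) via R1 from path(j,a), parent(a,e)
round 3: derive path(f,a) via R1 from path(f,b), parent(b,a)
round 4: derive path(f,e) via R1 from path(f,a), parent(a,e)

path(b,a)
path(b,b)
path(b,e)
path(e,a)
path(e,b)
path(e,d)
path(e,e)
path(f,a)
path(f,b)
path(f,d)
path(f,e)
path(f,f)
path(f,j)
path(i,a)
path(i,b)
path(i,d)
path(i,e)
path(i,f)
path(i,j)
path(j,a)
path(j,b)
path(j,d)
path(j,e)
path(j,f)
path(j,i)
path(j,j)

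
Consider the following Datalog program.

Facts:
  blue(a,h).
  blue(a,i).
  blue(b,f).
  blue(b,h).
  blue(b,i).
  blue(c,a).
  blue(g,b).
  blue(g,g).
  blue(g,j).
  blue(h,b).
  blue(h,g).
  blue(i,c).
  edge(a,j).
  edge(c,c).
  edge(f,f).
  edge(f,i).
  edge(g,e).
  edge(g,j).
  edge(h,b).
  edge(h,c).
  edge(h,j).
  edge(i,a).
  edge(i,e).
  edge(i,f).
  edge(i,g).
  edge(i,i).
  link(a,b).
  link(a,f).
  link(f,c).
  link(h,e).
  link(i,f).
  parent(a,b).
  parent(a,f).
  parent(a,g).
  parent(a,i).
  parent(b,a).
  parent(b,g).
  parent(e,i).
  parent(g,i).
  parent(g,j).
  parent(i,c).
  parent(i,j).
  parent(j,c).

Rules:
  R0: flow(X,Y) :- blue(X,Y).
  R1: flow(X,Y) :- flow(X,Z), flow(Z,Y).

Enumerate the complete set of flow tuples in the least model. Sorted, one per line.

round 1: derive flow(a,h) via R0 from blue(a,h)
round 1: derive flow(a,i) via R0 from blue(a,i)
round 1: derive flow(b,f) via R0 from blue(b,f)
round 1: derive flow(b,h) via R0 from blue(b,h)
round 1: derive flow(b,i) via R0 from blue(b,i)
round 1: derive flow(c,a) via R0 from blue(c,a)
round 1: derive flow(g,b) via R0 from blue(g,b)
round 1: derive flow(g,g) via R0 from blue(g,g)
round 1: derive flow(g,j) via R0 from blue(g,j)
round 1: derive flow(h,b) via R0 from blue(h,b)
round 1: derive flow(h,g) via R0 from blue(h,g)
round 1: derive flow(i,c) via R0 from blue(i,c)
round 2: derive flow(a,b) via R1 from flow(a,h), flow(h,b)
round 2: derive flow(a,c) via R1 from flow(a,i), flow(i,c)
round 2: derive flow(a,g) via R1 from flow(a,h), flow(h,g)
round 2: derive flow(b,b) via R1 from flow(b,h), flow(h,b)
round 2: derive flow(b,c) via R1 from flow(b,i), flow(i,c)
round 2: derive flow(b,g) via R1 from flow(b,h), flow(h,g)
round 2: derive flow(c,h) via R1 from flow(c,a), flow(a,h)
round 2: derive flow(c,i) via R1 from flow(c,a), flow(a,i)
round 2: derive flow(g,f) via R1 from flow(g,b), flow(b,f)
round 2: derive flow(g,h) via R1 from flow(g,b), flow(b,h)
round 2: derive flow(g,i) via R1 from flow(g,b), flow(b,i)
round 2: derive flow(h,f) via R1 from flow(h,b), flow(b,f)
round 2: derive flow(h,h) via R1 from flow(h,b), flow(b,h)
round 2: derive flow(h,i) via R1 from flow(h,b), flow(b,i)
round 2: derive flow(h,j) via R1 from flow(h,g), flow(g,j)
round 2: derive flow(i,a) via R1 from flow(i,c), flow(c,a)
round 3: derive flow(a,a) via R1 from flow(a,c), flow(c,a)
round 3: derive flow(a,f) via R1 from flow(a,b), flow(b,f)
round 3: derive flow(a,j) via R1 from flow(a,g), flow(g,j)
round 3: derive flow(b,a) via R1 from flow(b,c), flow(c,a)
round 3: derive flow(b,j) via R1 from flow(b,g), flow(g,j)
round 3: derive flow(c,b) via R1 from flow(c,a), flow(a,b)
round 3: derive flow(c,c) via R1 from flow(c,a), flow(a,c)
round 3: derive flow(c,f) via R1 from flow(c,h), flow(h,f)
round 3: derive flow(c,g) via R1 from flow(c,a), flow(a,g)
round 3: derive flow(c,j) via R1 from flow(c,h), flow(h,j)
round 3: derive flow(g,a) via R1 from flow(g,i), flow(i,a)
round 3: derive flow(g,c) via R1 from flow(g,b), flow(b,c)
round 3: derive flow(h,a) via R1 from flow(h,i), flow(i,a)
round 3: derive flow(h,c) via R1 from flow(h,b), flow(b,c)
round 3: derive flow(i,b) via R1 from flow(i,a), flow(a,b)
round 3: derive flow(i,g) via R1 from flow(i,a), flow(a,g)
round 3: derive flow(i,h) via R1 from flow(i,a), flow(a,h)
round 3: derive flow(i,i) via R1 from flow(i,a), flow(a,i)
round 4: derive flow(i,f) via R1 from flow(i,a), flow(a,f)
round 4: derive flow(i,j) via R1 from flow(i,a), flow(a,j)

flow(a,a)
flow(a,b)
flow(a,c)
flow(a,f)
flow(a,g)
flow(a,h)
flow(a,i)
flow(a,j)
flow(b,a)
flow(b,b)
flow(b,c)
flow(b,f)
flow(b,g)
flow(b,h)
flow(b,i)
flow(b,j)
flow(c,a)
flow(c,b)
flow(c,c)
flow(c,f)
flow(c,g)
flow(c,h)
flow(c,i)
flow(c,j)
flow(g,a)
flow(g,b)
flow(g,c)
flow(g,f)
flow(g,g)
flow(g,h)
flow(g,i)
flow(g,j)
flow(h,a)
flow(h,b)
flow(h,c)
flow(h,f)
flow(h,g)
flow(h,h)
flow(h,i)
flow(h,j)
flow(i,a)
flow(i,b)
flow(i,c)
flow(i,f)
flow(i,g)
flow(i,h)
flow(i,i)
flow(i,j)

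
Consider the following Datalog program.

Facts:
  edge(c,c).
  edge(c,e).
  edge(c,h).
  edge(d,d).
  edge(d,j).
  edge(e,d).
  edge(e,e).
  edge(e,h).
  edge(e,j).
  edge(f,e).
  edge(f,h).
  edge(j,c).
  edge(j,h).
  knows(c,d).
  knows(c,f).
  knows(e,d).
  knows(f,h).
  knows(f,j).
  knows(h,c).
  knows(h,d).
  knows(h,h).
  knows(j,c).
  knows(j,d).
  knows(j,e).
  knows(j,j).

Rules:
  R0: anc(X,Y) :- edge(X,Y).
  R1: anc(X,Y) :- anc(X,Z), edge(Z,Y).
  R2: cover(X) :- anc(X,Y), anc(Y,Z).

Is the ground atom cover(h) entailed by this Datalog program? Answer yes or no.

round 1: derive anc(c,c) via R0 from edge(c,c)
round 1: derive anc(c,e) via R0 from edge(c,e)
round 1: derive anc(c,h) via R0 from edge(c,h)
round 1: derive anc(d,d) via R0 from edge(d,d)
round 1: derive anc(d,j) via R0 from edge(d,j)
round 1: derive anc(e,d) via R0 from edge(e,d)
round 1: derive anc(e,e) via R0 from edge(e,e)
round 1: derive anc(e,h) via R0 from edge(e,h)
round 1: derive anc(e,j) via R0 from edge(e,j)
round 1: derive anc(f,e) via R0 from edge(f,e)
round 1: derive anc(f,h) via R0 from edge(f,h)
round 1: derive anc(j,c) via R0 from edge(j,c)
round 1: derive anc(j,h) via R0 from edge(j,h)
round 2: derive anc(c,d) via R1 from anc(c,e), edge(e,d)
round 2: derive anc(c,j) via R1 from anc(c,e), edge(e,j)
round 2: derive anc(d,c) via R1 from anc(d,j), edge(j,c)
round 2: derive anc(d,h) via R1 from anc(d,j), edge(j,h)
round 2: derive anc(e,c) via R1 from anc(e,j), edge(j,c)
round 2: derive anc(f,d) via R1 from anc(f,e), edge(e,d)
round 2: derive anc(f,j) via R1 from anc(f,e), edge(e,j)
round 2: derive anc(j,e) via R1 from anc(j,c), edge(c,e)
round 2: derive cover(c) via R2 from anc(c,c), anc(c,c)
round 2: derive cover(d) via R2 from anc(d,d), anc(d,d)
round 2: derive cover(e) via R2 from anc(e,d), anc(d,d)
round 2: derive cover(f) via R2 from anc(f,e), anc(e,d)
round 2: derive cover(j) via R2 from anc(j,c), anc(c,c)
round 3: derive anc(d,e) via R1 from anc(d,c), edge(c,e)
round 3: derive anc(f,c) via R1 from anc(f,j), edge(j,c)
round 3: derive anc(j,d) via R1 from anc(j,e), edge(e,d)
round 3: derive anc(j,j) via R1 from anc(j,e), edge(e,j)

no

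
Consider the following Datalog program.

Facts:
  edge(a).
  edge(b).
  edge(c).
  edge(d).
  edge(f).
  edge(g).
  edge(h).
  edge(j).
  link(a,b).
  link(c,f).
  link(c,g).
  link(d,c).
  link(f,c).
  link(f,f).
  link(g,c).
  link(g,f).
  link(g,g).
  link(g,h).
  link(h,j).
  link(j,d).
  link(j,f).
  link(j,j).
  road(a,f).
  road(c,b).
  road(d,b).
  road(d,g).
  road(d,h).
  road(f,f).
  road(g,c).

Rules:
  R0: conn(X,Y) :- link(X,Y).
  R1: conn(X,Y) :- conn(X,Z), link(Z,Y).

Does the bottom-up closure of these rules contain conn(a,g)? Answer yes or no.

no

round 1: derive conn(a,b) via R0 from link(a,b)
round 1: derive conn(c,f) via R0 from link(c,f)
round 1: derive conn(c,g) via R0 from link(c,g)
round 1: derive conn(d,c) via R0 from link(d,c)
round 1: derive conn(f,c) via R0 from link(f,c)
round 1: derive conn(f,f) via R0 from link(f,f)
round 1: derive conn(g,c) via R0 from link(g,c)
round 1: derive conn(g,f) via R0 from link(g,f)
round 1: derive conn(g,g) via R0 from link(g,g)
round 1: derive conn(g,h) via R0 from link(g,h)
round 1: derive conn(h,j) via R0 from link(h,j)
round 1: derive conn(j,d) via R0 from link(j,d)
round 1: derive conn(j,f) via R0 from link(j,f)
round 1: derive conn(j,j) via R0 from link(j,j)
round 2: derive conn(c,c) via R1 from conn(c,f), link(f,c)
round 2: derive conn(c,h) via R1 from conn(c,g), link(g,h)
round 2: derive conn(d,f) via R1 from conn(d,c), link(c,f)
round 2: derive conn(d,g) via R1 from conn(d,c), link(c,g)
round 2: derive conn(f,g) via R1 from conn(f,c), link(c,g)
round 2: derive conn(g,j) via R1 from conn(g,h), link(h,j)
round 2: derive conn(h,d) via R1 from conn(h,j), link(j,d)
round 2: derive conn(h,f) via R1 from conn(h,j), link(j,f)
round 2: derive conn(j,c) via R1 from conn(j,d), link(d,c)
round 3: derive conn(c,j) via R1 from conn(c,h), link(h,j)
round 3: derive conn(d,h) via R1 from conn(d,g), link(g,h)
round 3: derive conn(f,h) via R1 from conn(f,g), link(g,h)
round 3: derive conn(g,d) via R1 from conn(g,j), link(j,d)
round 3: derive conn(h,c) via R1 from conn(h,d), link(d,c)
round 3: derive conn(j,g) via R1 from conn(j,c), link(c,g)
round 4: derive conn(c,d) via R1 from conn(c,j), link(j,d)
round 4: derive conn(d,j) via R1 from conn(d,h), link(h,j)
round 4: derive conn(f,j) via R1 from conn(f,h), link(h,j)
round 4: derive conn(h,g) via R1 from conn(h,c), link(c,g)
round 4: derive conn(j,h) via R1 from conn(j,g), link(g,h)
round 5: derive conn(d,d) via R1 from conn(d,j), link(j,d)
round 5: derive conn(f,d) via R1 from conn(f,j), link(j,d)
round 5: derive conn(h,h) via R1 from conn(h,g), link(g,h)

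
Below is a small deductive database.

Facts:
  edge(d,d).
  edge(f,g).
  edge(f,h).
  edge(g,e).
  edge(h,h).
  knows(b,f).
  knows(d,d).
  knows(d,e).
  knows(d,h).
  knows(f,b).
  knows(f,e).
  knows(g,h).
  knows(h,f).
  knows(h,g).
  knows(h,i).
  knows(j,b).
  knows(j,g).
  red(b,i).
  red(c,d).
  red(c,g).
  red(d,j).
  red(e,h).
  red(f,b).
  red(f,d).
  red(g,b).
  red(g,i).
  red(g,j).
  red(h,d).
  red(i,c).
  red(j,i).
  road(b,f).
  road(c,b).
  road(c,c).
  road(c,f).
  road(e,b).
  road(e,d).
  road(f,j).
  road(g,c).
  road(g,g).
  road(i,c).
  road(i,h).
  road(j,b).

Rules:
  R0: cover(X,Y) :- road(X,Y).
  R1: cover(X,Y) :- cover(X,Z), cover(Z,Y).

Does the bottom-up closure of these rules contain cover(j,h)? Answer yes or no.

round 1: derive cover(b,f) via R0 from road(b,f)
round 1: derive cover(c,b) via R0 from road(c,b)
round 1: derive cover(c,c) via R0 from road(c,c)
round 1: derive cover(c,f) via R0 from road(c,f)
round 1: derive cover(e,b) via R0 from road(e,b)
round 1: derive cover(e,d) via R0 from road(e,d)
round 1: derive cover(f,j) via R0 from road(f,j)
round 1: derive cover(g,c) via R0 from road(g,c)
round 1: derive cover(g,g) via R0 from road(g,g)
round 1: derive cover(i,c) via R0 from road(i,c)
round 1: derive cover(i,h) via R0 from road(i,h)
round 1: derive cover(j,b) via R0 from road(j,b)
round 2: derive cover(b,j) via R1 from cover(b,f), cover(f,j)
round 2: derive cover(c,j) via R1 from cover(c,f), cover(f,j)
round 2: derive cover(e,f) via R1 from cover(e,b), cover(b,f)
round 2: derive cover(f,b) via R1 from cover(f,j), cover(j,b)
round 2: derive cover(g,b) via R1 from cover(g,c), cover(c,b)
round 2: derive cover(g,f) via R1 from cover(g,c), cover(c,f)
round 2: derive cover(i,b) via R1 from cover(i,c), cover(c,b)
round 2: derive cover(i,f) via R1 from cover(i,c), cover(c,f)
round 2: derive cover(j,f) via R1 from cover(j,b), cover(b,f)
round 3: derive cover(b,b) via R1 from cover(b,f), cover(f,b)
round 3: derive cover(e,j) via R1 from cover(e,b), cover(b,j)
round 3: derive cover(f,f) via R1 from cover(f,b), cover(b,f)
round 3: derive cover(g,j) via R1 from cover(g,b), cover(b,j)
round 3: derive cover(i,j) via R1 from cover(i,b), cover(b,j)
round 3: derive cover(j,j) via R1 from cover(j,b), cover(b,j)

no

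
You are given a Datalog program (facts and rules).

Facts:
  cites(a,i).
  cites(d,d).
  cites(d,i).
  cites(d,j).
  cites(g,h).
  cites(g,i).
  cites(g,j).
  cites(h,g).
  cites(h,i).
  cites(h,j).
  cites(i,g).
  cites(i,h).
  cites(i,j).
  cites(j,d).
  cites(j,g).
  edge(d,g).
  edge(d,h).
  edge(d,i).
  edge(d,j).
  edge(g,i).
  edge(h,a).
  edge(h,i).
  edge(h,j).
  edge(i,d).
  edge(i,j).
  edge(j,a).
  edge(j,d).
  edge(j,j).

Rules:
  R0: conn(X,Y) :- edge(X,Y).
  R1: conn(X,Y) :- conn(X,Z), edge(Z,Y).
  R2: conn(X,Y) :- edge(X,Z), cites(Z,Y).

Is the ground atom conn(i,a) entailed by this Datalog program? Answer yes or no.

yes

round 1: derive conn(d,g) via R0 from edge(d,g)
round 1: derive conn(d,h) via R0 from edge(d,h)
round 1: derive conn(d,i) via R0 from edge(d,i)
round 1: derive conn(d,j) via R0 from edge(d,j)
round 1: derive conn(g,i) via R0 from edge(g,i)
round 1: derive conn(h,a) via R0 from edge(h,a)
round 1: derive conn(h,i) via R0 from edge(h,i)
round 1: derive conn(h,j) via R0 from edge(h,j)
round 1: derive conn(i,d) via R0 from edge(i,d)
round 1: derive conn(i,j) via R0 from edge(i,j)
round 1: derive conn(j,a) via R0 from edge(j,a)
round 1: derive conn(j,d) via R0 from edge(j,d)
round 1: derive conn(j,j) via R0 from edge(j,j)
round 1: derive conn(d,d) via R2 from edge(d,j), cites(j,d)
round 1: derive conn(g,g) via R2 from edge(g,i), cites(i,g)
round 1: derive conn(g,h) via R2 from edge(g,i), cites(i,h)
round 1: derive conn(g,j) via R2 from edge(g,i), cites(i,j)
round 1: derive conn(h,d) via R2 from edge(h,j), cites(j,d)
round 1: derive conn(h,g) via R2 from edge(h,i), cites(i,g)
round 1: derive conn(h,h) via R2 from edge(h,i), cites(i,h)
round 1: derive conn(i,g) via R2 from edge(i,j), cites(j,g)
round 1: derive conn(i,i) via R2 from edge(i,d), cites(d,i)
round 1: derive conn(j,g) via R2 from edge(j,j), cites(j,g)
round 1: derive conn(j,i) via R2 from edge(j,a), cites(a,i)
round 2: derive conn(d,a) via R1 from conn(d,h), edge(h,a)
round 2: derive conn(g,a) via R1 from conn(g,h), edge(h,a)
round 2: derive conn(g,d) via R1 from conn(g,i), edge(i,d)
round 2: derive conn(i,a) via R1 from conn(i,j), edge(j,a)
round 2: derive conn(i,h) via R1 from conn(i,d), edge(d,h)
round 2: derive conn(j,h) via R1 from conn(j,d), edge(d,h)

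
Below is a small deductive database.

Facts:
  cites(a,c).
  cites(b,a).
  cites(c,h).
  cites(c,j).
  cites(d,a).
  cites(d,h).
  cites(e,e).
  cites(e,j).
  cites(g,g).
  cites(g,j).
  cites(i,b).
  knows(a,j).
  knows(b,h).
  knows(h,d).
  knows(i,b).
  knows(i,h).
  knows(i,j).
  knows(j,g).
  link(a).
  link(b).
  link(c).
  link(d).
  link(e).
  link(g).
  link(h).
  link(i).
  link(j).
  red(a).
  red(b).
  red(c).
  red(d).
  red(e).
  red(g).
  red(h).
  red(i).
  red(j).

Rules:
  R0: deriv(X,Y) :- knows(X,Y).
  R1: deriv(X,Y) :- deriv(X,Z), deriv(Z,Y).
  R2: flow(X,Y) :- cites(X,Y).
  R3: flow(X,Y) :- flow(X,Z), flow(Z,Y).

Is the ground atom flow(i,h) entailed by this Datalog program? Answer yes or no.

round 1: derive flow(a,c) via R2 from cites(a,c)
round 1: derive flow(b,a) via R2 from cites(b,a)
round 1: derive flow(c,h) via R2 from cites(c,h)
round 1: derive flow(c,j) via R2 from cites(c,j)
round 1: derive flow(d,a) via R2 from cites(d,a)
round 1: derive flow(d,h) via R2 from cites(d,h)
round 1: derive flow(e,e) via R2 from cites(e,e)
round 1: derive flow(e,j) via R2 from cites(e,j)
round 1: derive flow(g,g) via R2 from cites(g,g)
round 1: derive flow(g,j) via R2 from cites(g,j)
round 1: derive flow(i,b) via R2 from cites(i,b)
round 2: derive flow(a,h) via R3 from flow(a,c), flow(c,h)
round 2: derive flow(a,j) via R3 from flow(a,c), flow(c,j)
round 2: derive flow(b,c) via R3 from flow(b,a), flow(a,c)
round 2: derive flow(d,c) via R3 from flow(d,a), flow(a,c)
round 2: derive flow(i,a) via R3 from flow(i,b), flow(b,a)
round 3: derive flow(b,h) via R3 from flow(b,a), flow(a,h)
round 3: derive flow(b,j) via R3 from flow(b,a), flow(a,j)
round 3: derive flow(d,j) via R3 from flow(d,a), flow(a,j)
round 3: derive flow(i,c) via R3 from flow(i,a), flow(a,c)
round 3: derive flow(i,h) via R3 from flow(i,a), flow(a,h)
round 3: derive flow(i,j) via R3 from flow(i,a), flow(a,j)

yes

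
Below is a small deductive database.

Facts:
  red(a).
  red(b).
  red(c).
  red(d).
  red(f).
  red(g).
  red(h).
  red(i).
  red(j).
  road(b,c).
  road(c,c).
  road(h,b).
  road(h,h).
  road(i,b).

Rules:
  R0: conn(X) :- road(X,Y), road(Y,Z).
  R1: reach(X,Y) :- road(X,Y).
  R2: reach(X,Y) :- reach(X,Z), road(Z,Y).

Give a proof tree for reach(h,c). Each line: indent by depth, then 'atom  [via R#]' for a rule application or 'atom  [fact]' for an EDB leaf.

reach(h,c)  [via R2]
  reach(h,b)  [via R1]
    road(h,b)  [fact]
  road(b,c)  [fact]

round 1: derive reach(b,c) via R1 from road(b,c)
round 1: derive reach(c,c) via R1 from road(c,c)
round 1: derive reach(h,b) via R1 from road(h,b)
round 1: derive reach(h,h) via R1 from road(h,h)
round 1: derive reach(i,b) via R1 from road(i,b)
round 2: derive reach(h,c) via R2 from reach(h,b), road(b,c)
round 2: derive reach(i,c) via R2 from reach(i,b), road(b,c)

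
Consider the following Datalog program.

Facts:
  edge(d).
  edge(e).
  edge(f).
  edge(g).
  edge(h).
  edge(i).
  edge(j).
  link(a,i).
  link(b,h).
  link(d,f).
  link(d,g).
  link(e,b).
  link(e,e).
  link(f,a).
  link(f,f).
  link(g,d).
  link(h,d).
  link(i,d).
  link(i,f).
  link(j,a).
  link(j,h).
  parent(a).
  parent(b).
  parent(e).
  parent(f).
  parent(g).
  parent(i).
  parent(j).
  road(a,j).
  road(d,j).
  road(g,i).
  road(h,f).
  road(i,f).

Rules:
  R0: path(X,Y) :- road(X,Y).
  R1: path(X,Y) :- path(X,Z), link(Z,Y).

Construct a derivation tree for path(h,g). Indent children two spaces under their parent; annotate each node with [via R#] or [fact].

path(h,g)  [via R1]
  path(h,d)  [via R1]
    path(h,i)  [via R1]
      path(h,a)  [via R1]
        path(h,f)  [via R0]
          road(h,f)  [fact]
        link(f,a)  [fact]
      link(a,i)  [fact]
    link(i,d)  [fact]
  link(d,g)  [fact]

round 1: derive path(a,j) via R0 from road(a,j)
round 1: derive path(d,j) via R0 from road(d,j)
round 1: derive path(g,i) via R0 from road(g,i)
round 1: derive path(h,f) via R0 from road(h,f)
round 1: derive path(i,f) via R0 from road(i,f)
round 2: derive path(a,a) via R1 from path(a,j), link(j,a)
round 2: derive path(a,h) via R1 from path(a,j), link(j,h)
round 2: derive path(d,a) via R1 from path(d,j), link(j,a)
round 2: derive path(d,h) via R1 from path(d,j), link(j,h)
round 2: derive path(g,d) via R1 from path(g,i), link(i,d)
round 2: derive path(g,f) via R1 from path(g,i), link(i,f)
round 2: derive path(h,a) via R1 from path(h,f), link(f,a)
round 2: derive path(i,a) via R1 from path(i,f), link(f,a)
round 3: derive path(a,d) via R1 from path(a,h), link(h,d)
round 3: derive path(a,i) via R1 from path(a,a), link(a,i)
round 3: derive path(d,d) via R1 from path(d,h), link(h,d)
round 3: derive path(d,i) via R1 from path(d,a), link(a,i)
round 3: derive path(g,a) via R1 from path(g,f), link(f,a)
round 3: derive path(g,g) via R1 from path(g,d), link(d,g)
round 3: derive path(h,i) via R1 from path(h,a), link(a,i)
round 3: derive path(i,i) via R1 from path(i,a), link(a,i)
round 4: derive path(a,f) via R1 from path(a,d), link(d,f)
round 4: derive path(a,g) via R1 from path(a,d), link(d,g)
round 4: derive path(d,f) via R1 from path(d,d), link(d,f)
round 4: derive path(d,g) via R1 from path(d,d), link(d,g)
round 4: derive path(h,d) via R1 from path(h,i), link(i,d)
round 4: derive path(i,d) via R1 from path(i,i), link(i,d)
round 5: derive path(h,g) via R1 from path(h,d), link(d,g)
round 5: derive path(i,g) via R1 from path(i,d), link(d,g)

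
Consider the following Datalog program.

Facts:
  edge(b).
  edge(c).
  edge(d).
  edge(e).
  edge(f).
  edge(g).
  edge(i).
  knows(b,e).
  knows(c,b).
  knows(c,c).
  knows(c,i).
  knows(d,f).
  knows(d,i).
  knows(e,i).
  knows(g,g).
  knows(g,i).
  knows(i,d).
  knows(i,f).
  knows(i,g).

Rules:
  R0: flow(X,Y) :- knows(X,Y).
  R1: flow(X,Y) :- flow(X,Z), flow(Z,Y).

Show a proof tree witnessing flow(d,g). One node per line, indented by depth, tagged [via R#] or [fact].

round 1: derive flow(b,e) via R0 from knows(b,e)
round 1: derive flow(c,b) via R0 from knows(c,b)
round 1: derive flow(c,c) via R0 from knows(c,c)
round 1: derive flow(c,i) via R0 from knows(c,i)
round 1: derive flow(d,f) via R0 from knows(d,f)
round 1: derive flow(d,i) via R0 from knows(d,i)
round 1: derive flow(e,i) via R0 from knows(e,i)
round 1: derive flow(g,g) via R0 from knows(g,g)
round 1: derive flow(g,i) via R0 from knows(g,i)
round 1: derive flow(i,d) via R0 from knows(i,d)
round 1: derive flow(i,f) via R0 from knows(i,f)
round 1: derive flow(i,g) via R0 from knows(i,g)
round 2: derive flow(b,i) via R1 from flow(b,e), flow(e,i)
round 2: derive flow(c,d) via R1 from flow(c,i), flow(i,d)
round 2: derive flow(c,e) via R1 from flow(c,b), flow(b,e)
round 2: derive flow(c,f) via R1 from flow(c,i), flow(i,f)
round 2: derive flow(c,g) via R1 from flow(c,i), flow(i,g)
round 2: derive flow(d,d) via R1 from flow(d,i), flow(i,d)
round 2: derive flow(d,g) via R1 from flow(d,i), flow(i,g)
round 2: derive flow(e,d) via R1 from flow(e,i), flow(i,d)
round 2: derive flow(e,f) via R1 from flow(e,i), flow(i,f)
round 2: derive flow(e,g) via R1 from flow(e,i), flow(i,g)
round 2: derive flow(g,d) via R1 from flow(g,i), flow(i,d)
round 2: derive flow(g,f) via R1 from flow(g,i), flow(i,f)
round 2: derive flow(i,i) via R1 from flow(i,d), flow(d,i)
round 3: derive flow(b,d) via R1 from flow(b,e), flow(e,d)
round 3: derive flow(b,f) via R1 from flow(b,e), flow(e,f)
round 3: derive flow(b,g) via R1 from flow(b,e), flow(e,g)

flow(d,g)  [via R1]
  flow(d,i)  [via R0]
    knows(d,i)  [fact]
  flow(i,g)  [via R0]
    knows(i,g)  [fact]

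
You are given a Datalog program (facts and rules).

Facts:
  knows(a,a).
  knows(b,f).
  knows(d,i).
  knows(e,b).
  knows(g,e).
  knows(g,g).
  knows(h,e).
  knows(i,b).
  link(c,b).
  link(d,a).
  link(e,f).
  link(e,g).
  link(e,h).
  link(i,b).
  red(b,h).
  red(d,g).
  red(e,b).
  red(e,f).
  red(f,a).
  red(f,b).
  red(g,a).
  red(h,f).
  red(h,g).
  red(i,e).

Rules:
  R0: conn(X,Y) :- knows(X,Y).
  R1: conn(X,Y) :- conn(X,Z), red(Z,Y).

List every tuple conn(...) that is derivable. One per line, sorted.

conn(a,a)
conn(b,a)
conn(b,b)
conn(b,f)
conn(b,g)
conn(b,h)
conn(d,a)
conn(d,b)
conn(d,e)
conn(d,f)
conn(d,g)
conn(d,h)
conn(d,i)
conn(e,a)
conn(e,b)
conn(e,f)
conn(e,g)
conn(e,h)
conn(g,a)
conn(g,b)
conn(g,e)
conn(g,f)
conn(g,g)
conn(g,h)
conn(h,a)
conn(h,b)
conn(h,e)
conn(h,f)
conn(h,g)
conn(h,h)
conn(i,a)
conn(i,b)
conn(i,f)
conn(i,g)
conn(i,h)

round 1: derive conn(a,a) via R0 from knows(a,a)
round 1: derive conn(b,f) via R0 from knows(b,f)
round 1: derive conn(d,i) via R0 from knows(d,i)
round 1: derive conn(e,b) via R0 from knows(e,b)
round 1: derive conn(g,e) via R0 from knows(g,e)
round 1: derive conn(g,g) via R0 from knows(g,g)
round 1: derive conn(h,e) via R0 from knows(h,e)
round 1: derive conn(i,b) via R0 from knows(i,b)
round 2: derive conn(b,a) via R1 from conn(b,f), red(f,a)
round 2: derive conn(b,b) via R1 from conn(b,f), red(f,b)
round 2: derive conn(d,e) via R1 from conn(d,i), red(i,e)
round 2: derive conn(e,h) via R1 from conn(e,b), red(b,h)
round 2: derive conn(g,a) via R1 from conn(g,g), red(g,a)
round 2: derive conn(g,b) via R1 from conn(g,e), red(e,b)
round 2: derive conn(g,f) via R1 from conn(g,e), red(e,f)
round 2: derive conn(h,b) via R1 from conn(h,e), red(e,b)
round 2: derive conn(h,f) via R1 from conn(h,e), red(e,f)
round 2: derive conn(i,h) via R1 from conn(i,b), red(b,h)
round 3: derive conn(b,h) via R1 from conn(b,b), red(b,h)
round 3: derive conn(d,b) via R1 from conn(d,e), red(e,b)
round 3: derive conn(d,f) via R1 from conn(d,e), red(e,f)
round 3: derive conn(e,f) via R1 from conn(e,h), red(h,f)
round 3: derive conn(e,g) via R1 from conn(e,h), red(h,g)
round 3: derive conn(g,h) via R1 from conn(g,b), red(b,h)
round 3: derive conn(h,a) via R1 from conn(h,f), red(f,a)
round 3: derive conn(h,h) via R1 from conn(h,b), red(b,h)
round 3: derive conn(i,f) via R1 from conn(i,h), red(h,f)
round 3: derive conn(i,g) via R1 from conn(i,h), red(h,g)
round 4: derive conn(b,g) via R1 from conn(b,h), red(h,g)
round 4: derive conn(d,a) via R1 from conn(d,f), red(f,a)
round 4: derive conn(d,h) via R1 from conn(d,b), red(b,h)
round 4: derive conn(e,a) via R1 from conn(e,f), red(f,a)
round 4: derive conn(h,g) via R1 from conn(h,h), red(h,g)
round 4: derive conn(i,a) via R1 from conn(i,f), red(f,a)
round 5: derive conn(d,g) via R1 from conn(d,h), red(h,g)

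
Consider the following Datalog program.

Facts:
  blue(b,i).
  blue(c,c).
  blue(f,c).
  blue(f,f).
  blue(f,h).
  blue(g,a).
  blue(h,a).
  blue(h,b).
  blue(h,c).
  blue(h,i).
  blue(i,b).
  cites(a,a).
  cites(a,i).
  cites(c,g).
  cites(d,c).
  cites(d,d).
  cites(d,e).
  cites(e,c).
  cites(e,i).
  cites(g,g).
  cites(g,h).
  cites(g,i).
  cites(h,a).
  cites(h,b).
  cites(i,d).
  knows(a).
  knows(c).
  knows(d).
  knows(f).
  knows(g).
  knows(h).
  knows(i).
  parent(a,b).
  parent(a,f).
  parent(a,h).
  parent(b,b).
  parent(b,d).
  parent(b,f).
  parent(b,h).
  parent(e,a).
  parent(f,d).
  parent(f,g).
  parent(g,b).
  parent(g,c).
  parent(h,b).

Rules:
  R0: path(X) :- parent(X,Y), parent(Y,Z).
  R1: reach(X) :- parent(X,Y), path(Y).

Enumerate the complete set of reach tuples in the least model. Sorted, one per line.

round 1: derive path(a) via R0 from parent(a,b), parent(b,b)
round 1: derive path(b) via R0 from parent(b,b), parent(b,b)
round 1: derive path(e) via R0 from parent(e,a), parent(a,b)
round 1: derive path(f) via R0 from parent(f,g), parent(g,b)
round 1: derive path(g) via R0 from parent(g,b), parent(b,b)
round 1: derive path(h) via R0 from parent(h,b), parent(b,b)
round 2: derive reach(a) via R1 from parent(a,b), path(b)
round 2: derive reach(b) via R1 from parent(b,b), path(b)
round 2: derive reach(e) via R1 from parent(e,a), path(a)
round 2: derive reach(f) via R1 from parent(f,g), path(g)
round 2: derive reach(g) via R1 from parent(g,b), path(b)
round 2: derive reach(h) via R1 from parent(h,b), path(b)

reach(a)
reach(b)
reach(e)
reach(f)
reach(g)
reach(h)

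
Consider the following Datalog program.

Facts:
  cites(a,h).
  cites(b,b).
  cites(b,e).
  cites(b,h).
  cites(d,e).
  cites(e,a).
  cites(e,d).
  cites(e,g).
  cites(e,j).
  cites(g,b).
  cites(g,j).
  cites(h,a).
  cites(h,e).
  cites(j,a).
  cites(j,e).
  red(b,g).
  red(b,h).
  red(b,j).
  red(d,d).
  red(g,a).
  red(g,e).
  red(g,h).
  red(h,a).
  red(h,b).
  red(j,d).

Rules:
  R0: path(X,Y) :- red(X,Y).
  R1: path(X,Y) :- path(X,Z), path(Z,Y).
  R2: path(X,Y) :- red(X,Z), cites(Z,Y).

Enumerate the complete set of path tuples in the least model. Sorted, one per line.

round 1: derive path(b,g) via R0 from red(b,g)
round 1: derive path(b,h) via R0 from red(b,h)
round 1: derive path(b,j) via R0 from red(b,j)
round 1: derive path(d,d) via R0 from red(d,d)
round 1: derive path(g,a) via R0 from red(g,a)
round 1: derive path(g,e) via R0 from red(g,e)
round 1: derive path(g,h) via R0 from red(g,h)
round 1: derive path(h,a) via R0 from red(h,a)
round 1: derive path(h,b) via R0 from red(h,b)
round 1: derive path(j,d) via R0 from red(j,d)
round 1: derive path(b,a) via R2 from red(b,h), cites(h,a)
round 1: derive path(b,b) via R2 from red(b,g), cites(g,b)
round 1: derive path(b,e) via R2 from red(b,h), cites(h,e)
round 1: derive path(d,e) via R2 from red(d,d), cites(d,e)
round 1: derive path(g,d) via R2 from red(g,e), cites(e,d)
round 1: derive path(g,g) via R2 from red(g,e), cites(e,g)
round 1: derive path(g,j) via R2 from red(g,e), cites(e,j)
round 1: derive path(h,e) via R2 from red(h,b), cites(b,e)
round 1: derive path(h,h) via R2 from red(h,a), cites(a,h)
round 1: derive path(j,e) via R2 from red(j,d), cites(d,e)
round 2: derive path(b,d) via R1 from path(b,g), path(g,d)
round 2: derive path(g,b) via R1 from path(g,h), path(h,b)
round 2: derive path(h,g) via R1 from path(h,b), path(b,g)
round 2: derive path(h,j) via R1 from path(h,b), path(b,j)
round 3: derive path(h,d) via R1 from path(h,b), path(b,d)

path(b,a)
path(b,b)
path(b,d)
path(b,e)
path(b,g)
path(b,h)
path(b,j)
path(d,d)
path(d,e)
path(g,a)
path(g,b)
path(g,d)
path(g,e)
path(g,g)
path(g,h)
path(g,j)
path(h,a)
path(h,b)
path(h,d)
path(h,e)
path(h,g)
path(h,h)
path(h,j)
path(j,d)
path(j,e)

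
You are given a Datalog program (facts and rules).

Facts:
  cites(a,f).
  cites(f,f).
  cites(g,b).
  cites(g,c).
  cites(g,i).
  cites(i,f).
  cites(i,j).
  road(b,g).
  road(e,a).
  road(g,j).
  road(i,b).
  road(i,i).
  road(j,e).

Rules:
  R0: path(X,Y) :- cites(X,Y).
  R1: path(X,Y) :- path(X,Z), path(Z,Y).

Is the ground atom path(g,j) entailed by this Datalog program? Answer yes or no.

round 1: derive path(a,f) via R0 from cites(a,f)
round 1: derive path(f,f) via R0 from cites(f,f)
round 1: derive path(g,b) via R0 from cites(g,b)
round 1: derive path(g,c) via R0 from cites(g,c)
round 1: derive path(g,i) via R0 from cites(g,i)
round 1: derive path(i,f) via R0 from cites(i,f)
round 1: derive path(i,j) via R0 from cites(i,j)
round 2: derive path(g,f) via R1 from path(g,i), path(i,f)
round 2: derive path(g,j) via R1 from path(g,i), path(i,j)

yes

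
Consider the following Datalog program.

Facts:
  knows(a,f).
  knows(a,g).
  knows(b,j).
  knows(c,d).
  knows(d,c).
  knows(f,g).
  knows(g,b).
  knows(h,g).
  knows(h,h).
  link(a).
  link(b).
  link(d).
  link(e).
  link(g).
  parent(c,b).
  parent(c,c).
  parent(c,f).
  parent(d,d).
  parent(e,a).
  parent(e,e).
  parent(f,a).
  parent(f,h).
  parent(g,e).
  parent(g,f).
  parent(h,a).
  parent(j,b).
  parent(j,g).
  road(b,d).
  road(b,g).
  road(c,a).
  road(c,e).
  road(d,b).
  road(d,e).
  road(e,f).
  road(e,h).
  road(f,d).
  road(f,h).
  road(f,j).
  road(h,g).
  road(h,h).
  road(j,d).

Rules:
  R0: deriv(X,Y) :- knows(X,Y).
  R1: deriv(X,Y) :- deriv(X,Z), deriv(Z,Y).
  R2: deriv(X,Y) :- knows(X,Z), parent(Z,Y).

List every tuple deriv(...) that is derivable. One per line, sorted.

deriv(a,a)
deriv(a,b)
deriv(a,e)
deriv(a,f)
deriv(a,g)
deriv(a,h)
deriv(a,j)
deriv(b,b)
deriv(b,g)
deriv(b,j)
deriv(c,b)
deriv(c,c)
deriv(c,d)
deriv(c,e)
deriv(c,f)
deriv(c,g)
deriv(c,j)
deriv(d,b)
deriv(d,c)
deriv(d,d)
deriv(d,e)
deriv(d,f)
deriv(d,g)
deriv(d,j)
deriv(f,b)
deriv(f,e)
deriv(f,f)
deriv(f,g)
deriv(f,j)
deriv(g,b)
deriv(g,g)
deriv(g,j)
deriv(h,a)
deriv(h,b)
deriv(h,e)
deriv(h,f)
deriv(h,g)
deriv(h,h)
deriv(h,j)

round 1: derive deriv(a,f) via R0 from knows(a,f)
round 1: derive deriv(a,g) via R0 from knows(a,g)
round 1: derive deriv(b,j) via R0 from knows(b,j)
round 1: derive deriv(c,d) via R0 from knows(c,d)
round 1: derive deriv(d,c) via R0 from knows(d,c)
round 1: derive deriv(f,g) via R0 from knows(f,g)
round 1: derive deriv(g,b) via R0 from knows(g,b)
round 1: derive deriv(h,g) via R0 from knows(h,g)
round 1: derive deriv(h,h) via R0 from knows(h,h)
round 1: derive deriv(a,a) via R2 from knows(a,f), parent(f,a)
round 1: derive deriv(a,e) via R2 from knows(a,g), parent(g,e)
round 1: derive deriv(a,h) via R2 from knows(a,f), parent(f,h)
round 1: derive deriv(b,b) via R2 from knows(b,j), parent(j,b)
round 1: derive deriv(b,g) via R2 from knows(b,j), parent(j,g)
round 1: derive deriv(d,b) via R2 from knows(d,c), parent(c,b)
round 1: derive deriv(d,f) via R2 from knows(d,c), parent(c,f)
round 1: derive deriv(f,e) via R2 from knows(f,g), parent(g,e)
round 1: derive deriv(f,f) via R2 from knows(f,g), parent(g,f)
round 1: derive deriv(h,a) via R2 from knows(h,h), parent(h,a)
round 1: derive deriv(h,e) via R2 from knows(h,g), parent(g,e)
round 1: derive deriv(h,f) via R2 from knows(h,g), parent(g,f)
round 2: derive deriv(a,b) via R1 from deriv(a,g), deriv(g,b)
round 2: derive deriv(c,b) via R1 from deriv(c,d), deriv(d,b)
round 2: derive deriv(c,c) via R1 from deriv(c,d), deriv(d,c)
round 2: derive deriv(c,f) via R1 from deriv(c,d), deriv(d,f)
round 2: derive deriv(d,d) via R1 from deriv(d,c), deriv(c,d)
round 2: derive deriv(d,e) via R1 from deriv(d,f), deriv(f,e)
round 2: derive deriv(d,g) via R1 from deriv(d,b), deriv(b,g)
round 2: derive deriv(d,j) via R1 from deriv(d,b), deriv(b,j)
round 2: derive deriv(f,b) via R1 from deriv(f,g), deriv(g,b)
round 2: derive deriv(g,g) via R1 from deriv(g,b), deriv(b,g)
round 2: derive deriv(g,j) via R1 from deriv(g,b), deriv(b,j)
round 2: derive deriv(h,b) via R1 from deriv(h,g), deriv(g,b)
round 3: derive deriv(a,j) via R1 from deriv(a,b), deriv(b,j)
round 3: derive deriv(c,e) via R1 from deriv(c,d), deriv(d,e)
round 3: derive deriv(c,g) via R1 from deriv(c,b), deriv(b,g)
round 3: derive deriv(c,j) via R1 from deriv(c,b), deriv(b,j)
round 3: derive deriv(f,j) via R1 from deriv(f,b), deriv(b,j)
round 3: derive deriv(h,j) via R1 from deriv(h,b), deriv(b,j)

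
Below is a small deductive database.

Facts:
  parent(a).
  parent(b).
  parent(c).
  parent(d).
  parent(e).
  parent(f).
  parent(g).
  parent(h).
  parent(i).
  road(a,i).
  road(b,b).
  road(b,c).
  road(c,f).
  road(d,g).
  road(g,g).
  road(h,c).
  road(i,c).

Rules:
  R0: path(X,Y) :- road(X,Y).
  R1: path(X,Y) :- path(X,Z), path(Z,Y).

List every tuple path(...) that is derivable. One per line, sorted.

round 1: derive path(a,i) via R0 from road(a,i)
round 1: derive path(b,b) via R0 from road(b,b)
round 1: derive path(b,c) via R0 from road(b,c)
round 1: derive path(c,f) via R0 from road(c,f)
round 1: derive path(d,g) via R0 from road(d,g)
round 1: derive path(g,g) via R0 from road(g,g)
round 1: derive path(h,c) via R0 from road(h,c)
round 1: derive path(i,c) via R0 from road(i,c)
round 2: derive path(a,c) via R1 from path(a,i), path(i,c)
round 2: derive path(b,f) via R1 from path(b,c), path(c,f)
round 2: derive path(h,f) via R1 from path(h,c), path(c,f)
round 2: derive path(i,f) via R1 from path(i,c), path(c,f)
round 3: derive path(a,f) via R1 from path(a,c), path(c,f)

path(a,c)
path(a,f)
path(a,i)
path(b,b)
path(b,c)
path(b,f)
path(c,f)
path(d,g)
path(g,g)
path(h,c)
path(h,f)
path(i,c)
path(i,f)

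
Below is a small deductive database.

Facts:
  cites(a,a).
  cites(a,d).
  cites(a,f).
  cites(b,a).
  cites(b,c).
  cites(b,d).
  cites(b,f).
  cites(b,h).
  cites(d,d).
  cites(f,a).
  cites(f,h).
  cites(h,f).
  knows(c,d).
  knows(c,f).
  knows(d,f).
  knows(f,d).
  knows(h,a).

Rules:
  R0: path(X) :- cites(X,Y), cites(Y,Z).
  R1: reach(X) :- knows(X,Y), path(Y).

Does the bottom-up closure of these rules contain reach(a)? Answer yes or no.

no

round 1: derive path(a) via R0 from cites(a,a), cites(a,a)
round 1: derive path(b) via R0 from cites(b,a), cites(a,a)
round 1: derive path(d) via R0 from cites(d,d), cites(d,d)
round 1: derive path(f) via R0 from cites(f,a), cites(a,a)
round 1: derive path(h) via R0 from cites(h,f), cites(f,a)
round 2: derive reach(c) via R1 from knows(c,d), path(d)
round 2: derive reach(d) via R1 from knows(d,f), path(f)
round 2: derive reach(f) via R1 from knows(f,d), path(d)
round 2: derive reach(h) via R1 from knows(h,a), path(a)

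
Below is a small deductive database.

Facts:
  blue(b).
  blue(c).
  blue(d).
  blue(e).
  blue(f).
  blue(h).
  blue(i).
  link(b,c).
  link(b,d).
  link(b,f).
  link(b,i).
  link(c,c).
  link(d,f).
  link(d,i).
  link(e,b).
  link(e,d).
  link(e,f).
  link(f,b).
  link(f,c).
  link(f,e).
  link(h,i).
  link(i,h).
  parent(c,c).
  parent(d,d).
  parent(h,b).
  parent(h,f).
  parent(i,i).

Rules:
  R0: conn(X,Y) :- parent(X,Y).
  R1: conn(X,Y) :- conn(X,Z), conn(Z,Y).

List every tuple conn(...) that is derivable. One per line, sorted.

round 1: derive conn(c,c) via R0 from parent(c,c)
round 1: derive conn(d,d) via R0 from parent(d,d)
round 1: derive conn(h,b) via R0 from parent(h,b)
round 1: derive conn(h,f) via R0 from parent(h,f)
round 1: derive conn(i,i) via R0 from parent(i,i)

conn(c,c)
conn(d,d)
conn(h,b)
conn(h,f)
conn(i,i)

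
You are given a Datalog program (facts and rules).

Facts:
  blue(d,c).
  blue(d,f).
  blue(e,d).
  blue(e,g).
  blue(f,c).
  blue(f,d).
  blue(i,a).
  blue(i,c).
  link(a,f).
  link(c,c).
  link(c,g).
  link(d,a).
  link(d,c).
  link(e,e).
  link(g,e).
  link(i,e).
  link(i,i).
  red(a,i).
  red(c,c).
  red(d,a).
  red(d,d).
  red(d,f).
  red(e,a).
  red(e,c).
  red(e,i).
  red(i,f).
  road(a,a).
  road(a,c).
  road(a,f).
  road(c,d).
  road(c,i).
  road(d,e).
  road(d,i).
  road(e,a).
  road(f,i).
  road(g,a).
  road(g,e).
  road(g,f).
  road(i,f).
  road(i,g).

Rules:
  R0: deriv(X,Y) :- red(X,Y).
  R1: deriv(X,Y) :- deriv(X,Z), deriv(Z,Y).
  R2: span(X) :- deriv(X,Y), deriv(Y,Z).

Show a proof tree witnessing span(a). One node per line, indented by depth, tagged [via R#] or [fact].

round 1: derive deriv(a,i) via R0 from red(a,i)
round 1: derive deriv(c,c) via R0 from red(c,c)
round 1: derive deriv(d,a) via R0 from red(d,a)
round 1: derive deriv(d,d) via R0 from red(d,d)
round 1: derive deriv(d,f) via R0 from red(d,f)
round 1: derive deriv(e,a) via R0 from red(e,a)
round 1: derive deriv(e,c) via R0 from red(e,c)
round 1: derive deriv(e,i) via R0 from red(e,i)
round 1: derive deriv(i,f) via R0 from red(i,f)
round 2: derive deriv(a,f) via R1 from deriv(a,i), deriv(i,f)
round 2: derive deriv(d,i) via R1 from deriv(d,a), deriv(a,i)
round 2: derive deriv(e,f) via R1 from deriv(e,i), deriv(i,f)
round 2: derive span(a) via R2 from deriv(a,i), deriv(i,f)
round 2: derive span(c) via R2 from deriv(c,c), deriv(c,c)
round 2: derive span(d) via R2 from deriv(d,a), deriv(a,i)
round 2: derive span(e) via R2 from deriv(e,a), deriv(a,i)

span(a)  [via R2]
  deriv(a,i)  [via R0]
    red(a,i)  [fact]
  deriv(i,f)  [via R0]
    red(i,f)  [fact]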